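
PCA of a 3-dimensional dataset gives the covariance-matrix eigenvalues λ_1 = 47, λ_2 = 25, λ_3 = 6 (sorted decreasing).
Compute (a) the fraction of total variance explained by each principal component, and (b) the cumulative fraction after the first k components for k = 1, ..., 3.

Step 1 — total variance = trace(Sigma) = Σ λ_i = 47 + 25 + 6 = 78.

Step 2 — fraction explained by component i = λ_i / Σ λ:
  PC1: 47/78 = 0.6026
  PC2: 25/78 = 0.3205
  PC3: 6/78 = 0.0769

Step 3 — cumulative fraction after k components = (λ_1 + ... + λ_k) / Σ λ:
  k = 1: 47/78 = 0.6026
  k = 2: (47 + 25)/78 = 72/78 = 0.9231
  k = 3: (47 + 25 + 6)/78 = 78/78 = 1

Summary (fraction, with percent):

explained: PC1 0.6026 (60.26%), PC2 0.3205 (32.05%), PC3 0.0769 (7.69%);  cumulative: 0.6026, 0.9231, 1


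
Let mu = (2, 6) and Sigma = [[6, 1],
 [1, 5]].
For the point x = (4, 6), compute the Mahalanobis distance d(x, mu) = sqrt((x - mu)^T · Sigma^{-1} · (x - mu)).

Step 1 — centre the observation: (x - mu) = (2, 0).

Step 2 — invert Sigma. det(Sigma) = 6·5 - (1)² = 29.
  Sigma^{-1} = (1/det) · [[d, -b], [-b, a]] = [[0.1724, -0.0345],
 [-0.0345, 0.2069]].

Step 3 — form the quadratic (x - mu)^T · Sigma^{-1} · (x - mu):
  Sigma^{-1} · (x - mu) = (0.3448, -0.069).
  (x - mu)^T · [Sigma^{-1} · (x - mu)] = (2)·(0.3448) + (0)·(-0.069) = 0.6897.

Step 4 — take square root: d = √(0.6897) ≈ 0.8305.

d(x, mu) = √(0.6897) ≈ 0.8305


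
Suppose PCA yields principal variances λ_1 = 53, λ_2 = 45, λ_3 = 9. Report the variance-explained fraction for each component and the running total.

Step 1 — total variance = trace(Sigma) = Σ λ_i = 53 + 45 + 9 = 107.

Step 2 — fraction explained by component i = λ_i / Σ λ:
  PC1: 53/107 = 0.4953
  PC2: 45/107 = 0.4206
  PC3: 9/107 = 0.0841

Step 3 — cumulative fraction after k components = (λ_1 + ... + λ_k) / Σ λ:
  k = 1: 53/107 = 0.4953
  k = 2: (53 + 45)/107 = 98/107 = 0.9159
  k = 3: (53 + 45 + 9)/107 = 107/107 = 1

Summary (fraction, with percent):

explained: PC1 0.4953 (49.53%), PC2 0.4206 (42.06%), PC3 0.0841 (8.41%);  cumulative: 0.4953, 0.9159, 1


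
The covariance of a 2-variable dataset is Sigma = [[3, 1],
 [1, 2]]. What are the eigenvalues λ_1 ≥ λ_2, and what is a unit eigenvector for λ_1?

Step 1 — characteristic polynomial of 2×2 Sigma:
  det(Sigma - λI) = λ² - trace · λ + det = 0.
  trace = 3 + 2 = 5, det = 3·2 - (1)² = 5.
Step 2 — discriminant:
  Δ = trace² - 4·det = 25 - 20 = 5.
Step 3 — eigenvalues:
  λ = (trace ± √Δ)/2 = (5 ± 2.2361)/2,
  λ_1 = 3.618,  λ_2 = 1.382.

Step 4 — unit eigenvector for λ_1: solve (Sigma - λ_1 I)v = 0. First row:
  (3 - 3.618)·v_x + (1)·v_y = 0, i.e. (-0.618)·v_x + (1)·v_y = 0,
  so v ∝ (b, λ_1 - a) = (1, 0.618) = u.
  ||u|| = √((1)² + (0.618)²) = √(1.382) ≈ 1.1756,
  v_1 = u/||u|| ≈ (0.8507, 0.5257) (||v_1|| = 1).

λ_1 = 3.618,  λ_2 = 1.382;  v_1 ≈ (0.8507, 0.5257)


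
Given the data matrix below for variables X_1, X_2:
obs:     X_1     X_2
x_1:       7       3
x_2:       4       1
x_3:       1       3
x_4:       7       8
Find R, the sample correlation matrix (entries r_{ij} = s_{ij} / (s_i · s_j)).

Step 1 — column means:
  mean(X_1) = (7 + 4 + 1 + 7) / 4 = 19/4 = 4.75
  mean(X_2) = (3 + 1 + 3 + 8) / 4 = 15/4 = 3.75

Step 2 — sample variances and covariances s[i,j] = (1/(n-1)) · Σ_k (x_{k,i} - mean_i) · (x_{k,j} - mean_j), with n-1 = 3:
  s[X_1,X_1] = ((2.25)·(2.25) + (-0.75)·(-0.75) + (-3.75)·(-3.75) + (2.25)·(2.25)) / 3 = 24.75/3 = 8.25
  s[X_1,X_2] = ((2.25)·(-0.75) + (-0.75)·(-2.75) + (-3.75)·(-0.75) + (2.25)·(4.25)) / 3 = 12.75/3 = 4.25
  s[X_2,X_2] = ((-0.75)·(-0.75) + (-2.75)·(-2.75) + (-0.75)·(-0.75) + (4.25)·(4.25)) / 3 = 26.75/3 = 8.9167
  Sample standard deviations s_i = √(s[i,i]):
  s(X_1) = √(8.25) = 2.8723
  s(X_2) = √(8.9167) = 2.9861

Step 3 — r_{ij} = s_{ij} / (s_i · s_j):
  r[X_1,X_1] = 1 (diagonal).
  r[X_1,X_2] = 4.25 / (2.8723 · 2.9861) = 4.25 / 8.5769 = 0.4955
  r[X_2,X_2] = 1 (diagonal).

R is symmetric with unit diagonal. Assembling:

R = [[1, 0.4955],
 [0.4955, 1]]


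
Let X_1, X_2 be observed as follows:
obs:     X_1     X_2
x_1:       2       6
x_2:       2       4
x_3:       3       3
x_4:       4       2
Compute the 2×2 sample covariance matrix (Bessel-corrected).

Step 1 — column means:
  mean(X_1) = (2 + 2 + 3 + 4) / 4 = 11/4 = 2.75
  mean(X_2) = (6 + 4 + 3 + 2) / 4 = 15/4 = 3.75

Step 2 — sample covariance S[i,j] = (1/(n-1)) · Σ_k (x_{k,i} - mean_i) · (x_{k,j} - mean_j), with n-1 = 3.
  S[X_1,X_1] = ((-0.75)·(-0.75) + (-0.75)·(-0.75) + (0.25)·(0.25) + (1.25)·(1.25)) / 3 = 2.75/3 = 0.9167
  S[X_1,X_2] = ((-0.75)·(2.25) + (-0.75)·(0.25) + (0.25)·(-0.75) + (1.25)·(-1.75)) / 3 = -4.25/3 = -1.4167
  S[X_2,X_2] = ((2.25)·(2.25) + (0.25)·(0.25) + (-0.75)·(-0.75) + (-1.75)·(-1.75)) / 3 = 8.75/3 = 2.9167

S is symmetric (S[j,i] = S[i,j]). Assembling:

S = [[0.9167, -1.4167],
 [-1.4167, 2.9167]]


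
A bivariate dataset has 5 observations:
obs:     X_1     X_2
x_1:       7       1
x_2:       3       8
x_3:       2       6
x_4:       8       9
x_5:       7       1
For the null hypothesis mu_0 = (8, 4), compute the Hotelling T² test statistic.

Step 1 — sample mean vector:
  mean(X_1) = (7 + 3 + 2 + 8 + 7) / 5 = 27/5 = 5.4
  mean(X_2) = (1 + 8 + 6 + 9 + 1) / 5 = 25/5 = 5
  x̄ = (5.4, 5),  deviation x̄ - mu_0 = (5.4, 5) - (8, 4) = (-2.6, 1).

Step 2 — sample covariance matrix, S[i,j] = (1/(n-1)) · Σ_k (x_{k,i} - mean_i) · (x_{k,j} - mean_j), divisor n-1 = 4:
  S[X_1,X_1] = ((1.6)·(1.6) + (-2.4)·(-2.4) + (-3.4)·(-3.4) + (2.6)·(2.6) + (1.6)·(1.6)) / 4 = 29.2/4 = 7.3
  S[X_1,X_2] = ((1.6)·(-4) + (-2.4)·(3) + (-3.4)·(1) + (2.6)·(4) + (1.6)·(-4)) / 4 = -13/4 = -3.25
  S[X_2,X_2] = ((-4)·(-4) + (3)·(3) + (1)·(1) + (4)·(4) + (-4)·(-4)) / 4 = 58/4 = 14.5
  S = [[7.3, -3.25],
 [-3.25, 14.5]].

Step 3 — invert S. det(S) = 7.3·14.5 - (-3.25)² = 95.2875.
  S^{-1} = (1/det) · [[d, -b], [-b, a]] = [[0.1522, 0.0341],
 [0.0341, 0.0766]].

Step 4 — quadratic form (x̄ - mu_0)^T · S^{-1} · (x̄ - mu_0):
  S^{-1} · (x̄ - mu_0) = (-0.3615, -0.0121),
  (x̄ - mu_0)^T · [...] = (-2.6)·(-0.3615) + (1)·(-0.0121) = 0.9279.

Step 5 — scale by n: T² = 5 · 0.9279 = 4.6396.

T² ≈ 4.6396


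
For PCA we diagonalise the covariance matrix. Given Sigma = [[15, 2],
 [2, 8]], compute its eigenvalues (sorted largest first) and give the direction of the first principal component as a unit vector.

Step 1 — characteristic polynomial of 2×2 Sigma:
  det(Sigma - λI) = λ² - trace · λ + det = 0.
  trace = 15 + 8 = 23, det = 15·8 - (2)² = 116.
Step 2 — discriminant:
  Δ = trace² - 4·det = 529 - 464 = 65.
Step 3 — eigenvalues:
  λ = (trace ± √Δ)/2 = (23 ± 8.0623)/2,
  λ_1 = 15.5311,  λ_2 = 7.4689.

Step 4 — unit eigenvector for λ_1: solve (Sigma - λ_1 I)v = 0. First row:
  (15 - 15.5311)·v_x + (2)·v_y = 0, i.e. (-0.5311)·v_x + (2)·v_y = 0,
  so v ∝ (b, λ_1 - a) = (2, 0.5311) = u.
  ||u|| = √((2)² + (0.5311)²) = √(4.2821) ≈ 2.0693,
  v_1 = u/||u|| ≈ (0.9665, 0.2567) (||v_1|| = 1).

λ_1 = 15.5311,  λ_2 = 7.4689;  v_1 ≈ (0.9665, 0.2567)


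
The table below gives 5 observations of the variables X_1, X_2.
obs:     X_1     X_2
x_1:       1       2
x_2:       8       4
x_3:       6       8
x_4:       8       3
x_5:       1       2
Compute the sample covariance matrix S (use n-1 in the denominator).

Step 1 — column means:
  mean(X_1) = (1 + 8 + 6 + 8 + 1) / 5 = 24/5 = 4.8
  mean(X_2) = (2 + 4 + 8 + 3 + 2) / 5 = 19/5 = 3.8

Step 2 — sample covariance S[i,j] = (1/(n-1)) · Σ_k (x_{k,i} - mean_i) · (x_{k,j} - mean_j), with n-1 = 4.
  S[X_1,X_1] = ((-3.8)·(-3.8) + (3.2)·(3.2) + (1.2)·(1.2) + (3.2)·(3.2) + (-3.8)·(-3.8)) / 4 = 50.8/4 = 12.7
  S[X_1,X_2] = ((-3.8)·(-1.8) + (3.2)·(0.2) + (1.2)·(4.2) + (3.2)·(-0.8) + (-3.8)·(-1.8)) / 4 = 16.8/4 = 4.2
  S[X_2,X_2] = ((-1.8)·(-1.8) + (0.2)·(0.2) + (4.2)·(4.2) + (-0.8)·(-0.8) + (-1.8)·(-1.8)) / 4 = 24.8/4 = 6.2

S is symmetric (S[j,i] = S[i,j]). Assembling:

S = [[12.7, 4.2],
 [4.2, 6.2]]


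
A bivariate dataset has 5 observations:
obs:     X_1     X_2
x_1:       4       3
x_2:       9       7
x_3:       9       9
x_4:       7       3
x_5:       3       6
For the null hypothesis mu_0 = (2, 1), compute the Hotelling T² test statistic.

Step 1 — sample mean vector:
  mean(X_1) = (4 + 9 + 9 + 7 + 3) / 5 = 32/5 = 6.4
  mean(X_2) = (3 + 7 + 9 + 3 + 6) / 5 = 28/5 = 5.6
  x̄ = (6.4, 5.6),  deviation x̄ - mu_0 = (6.4, 5.6) - (2, 1) = (4.4, 4.6).

Step 2 — sample covariance matrix, S[i,j] = (1/(n-1)) · Σ_k (x_{k,i} - mean_i) · (x_{k,j} - mean_j), divisor n-1 = 4:
  S[X_1,X_1] = ((-2.4)·(-2.4) + (2.6)·(2.6) + (2.6)·(2.6) + (0.6)·(0.6) + (-3.4)·(-3.4)) / 4 = 31.2/4 = 7.8
  S[X_1,X_2] = ((-2.4)·(-2.6) + (2.6)·(1.4) + (2.6)·(3.4) + (0.6)·(-2.6) + (-3.4)·(0.4)) / 4 = 15.8/4 = 3.95
  S[X_2,X_2] = ((-2.6)·(-2.6) + (1.4)·(1.4) + (3.4)·(3.4) + (-2.6)·(-2.6) + (0.4)·(0.4)) / 4 = 27.2/4 = 6.8
  S = [[7.8, 3.95],
 [3.95, 6.8]].

Step 3 — invert S. det(S) = 7.8·6.8 - (3.95)² = 37.4375.
  S^{-1} = (1/det) · [[d, -b], [-b, a]] = [[0.1816, -0.1055],
 [-0.1055, 0.2083]].

Step 4 — quadratic form (x̄ - mu_0)^T · S^{-1} · (x̄ - mu_0):
  S^{-1} · (x̄ - mu_0) = (0.3139, 0.4942),
  (x̄ - mu_0)^T · [...] = (4.4)·(0.3139) + (4.6)·(0.4942) = 3.6541.

Step 5 — scale by n: T² = 5 · 3.6541 = 18.2705.

T² ≈ 18.2705


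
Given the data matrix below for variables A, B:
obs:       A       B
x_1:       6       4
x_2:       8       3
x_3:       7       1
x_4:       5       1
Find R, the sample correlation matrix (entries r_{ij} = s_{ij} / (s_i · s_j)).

Step 1 — column means:
  mean(A) = (6 + 8 + 7 + 5) / 4 = 26/4 = 6.5
  mean(B) = (4 + 3 + 1 + 1) / 4 = 9/4 = 2.25

Step 2 — sample variances and covariances s[i,j] = (1/(n-1)) · Σ_k (x_{k,i} - mean_i) · (x_{k,j} - mean_j), with n-1 = 3:
  s[A,A] = ((-0.5)·(-0.5) + (1.5)·(1.5) + (0.5)·(0.5) + (-1.5)·(-1.5)) / 3 = 5/3 = 1.6667
  s[A,B] = ((-0.5)·(1.75) + (1.5)·(0.75) + (0.5)·(-1.25) + (-1.5)·(-1.25)) / 3 = 1.5/3 = 0.5
  s[B,B] = ((1.75)·(1.75) + (0.75)·(0.75) + (-1.25)·(-1.25) + (-1.25)·(-1.25)) / 3 = 6.75/3 = 2.25
  Sample standard deviations s_i = √(s[i,i]):
  s(A) = √(1.6667) = 1.291
  s(B) = √(2.25) = 1.5

Step 3 — r_{ij} = s_{ij} / (s_i · s_j):
  r[A,A] = 1 (diagonal).
  r[A,B] = 0.5 / (1.291 · 1.5) = 0.5 / 1.9365 = 0.2582
  r[B,B] = 1 (diagonal).

R is symmetric with unit diagonal. Assembling:

R = [[1, 0.2582],
 [0.2582, 1]]


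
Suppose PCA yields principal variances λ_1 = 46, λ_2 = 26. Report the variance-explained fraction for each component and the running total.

Step 1 — total variance = trace(Sigma) = Σ λ_i = 46 + 26 = 72.

Step 2 — fraction explained by component i = λ_i / Σ λ:
  PC1: 46/72 = 0.6389
  PC2: 26/72 = 0.3611

Step 3 — cumulative fraction after k components = (λ_1 + ... + λ_k) / Σ λ:
  k = 1: 46/72 = 0.6389
  k = 2: (46 + 26)/72 = 72/72 = 1

Summary (fraction, with percent):

explained: PC1 0.6389 (63.89%), PC2 0.3611 (36.11%);  cumulative: 0.6389, 1


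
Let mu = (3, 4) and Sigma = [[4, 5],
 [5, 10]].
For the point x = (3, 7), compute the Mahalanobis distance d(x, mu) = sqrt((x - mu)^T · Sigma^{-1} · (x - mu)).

Step 1 — centre the observation: (x - mu) = (0, 3).

Step 2 — invert Sigma. det(Sigma) = 4·10 - (5)² = 15.
  Sigma^{-1} = (1/det) · [[d, -b], [-b, a]] = [[0.6667, -0.3333],
 [-0.3333, 0.2667]].

Step 3 — form the quadratic (x - mu)^T · Sigma^{-1} · (x - mu):
  Sigma^{-1} · (x - mu) = (-1, 0.8).
  (x - mu)^T · [Sigma^{-1} · (x - mu)] = (0)·(-1) + (3)·(0.8) = 2.4.

Step 4 — take square root: d = √(2.4) ≈ 1.5492.

d(x, mu) = √(2.4) ≈ 1.5492


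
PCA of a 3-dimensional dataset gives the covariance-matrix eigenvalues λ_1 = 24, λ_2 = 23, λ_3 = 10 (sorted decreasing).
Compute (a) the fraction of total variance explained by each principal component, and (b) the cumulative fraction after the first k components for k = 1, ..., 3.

Step 1 — total variance = trace(Sigma) = Σ λ_i = 24 + 23 + 10 = 57.

Step 2 — fraction explained by component i = λ_i / Σ λ:
  PC1: 24/57 = 0.4211
  PC2: 23/57 = 0.4035
  PC3: 10/57 = 0.1754

Step 3 — cumulative fraction after k components = (λ_1 + ... + λ_k) / Σ λ:
  k = 1: 24/57 = 0.4211
  k = 2: (24 + 23)/57 = 47/57 = 0.8246
  k = 3: (24 + 23 + 10)/57 = 57/57 = 1

Summary (fraction, with percent):

explained: PC1 0.4211 (42.11%), PC2 0.4035 (40.35%), PC3 0.1754 (17.54%);  cumulative: 0.4211, 0.8246, 1


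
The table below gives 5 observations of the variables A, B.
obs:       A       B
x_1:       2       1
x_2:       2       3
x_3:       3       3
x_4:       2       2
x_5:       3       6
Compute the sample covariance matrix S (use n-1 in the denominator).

Step 1 — column means:
  mean(A) = (2 + 2 + 3 + 2 + 3) / 5 = 12/5 = 2.4
  mean(B) = (1 + 3 + 3 + 2 + 6) / 5 = 15/5 = 3

Step 2 — sample covariance S[i,j] = (1/(n-1)) · Σ_k (x_{k,i} - mean_i) · (x_{k,j} - mean_j), with n-1 = 4.
  S[A,A] = ((-0.4)·(-0.4) + (-0.4)·(-0.4) + (0.6)·(0.6) + (-0.4)·(-0.4) + (0.6)·(0.6)) / 4 = 1.2/4 = 0.3
  S[A,B] = ((-0.4)·(-2) + (-0.4)·(0) + (0.6)·(0) + (-0.4)·(-1) + (0.6)·(3)) / 4 = 3/4 = 0.75
  S[B,B] = ((-2)·(-2) + (0)·(0) + (0)·(0) + (-1)·(-1) + (3)·(3)) / 4 = 14/4 = 3.5

S is symmetric (S[j,i] = S[i,j]). Assembling:

S = [[0.3, 0.75],
 [0.75, 3.5]]


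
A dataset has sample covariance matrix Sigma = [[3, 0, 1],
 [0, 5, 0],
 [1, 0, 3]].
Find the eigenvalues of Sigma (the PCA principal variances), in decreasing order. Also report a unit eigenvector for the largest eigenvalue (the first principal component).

Step 1 — characteristic polynomial p(λ) = det(λI - Sigma) = λ³ - tr·λ² + c_1·λ - det, where tr = trace, c_1 = sum of the principal 2×2 minors, det = det(Sigma):
  tr = 3 + 5 + 3 = 11,
  c_1 = (3·5 - (0)²) + (3·3 - (1)²) + (5·3 - (0)²) = 15 + 8 + 15 = 38,
  det = 3·(5·3 - (0)²) - (0)·((0)·3 - (0)·(1)) + (1)·((0)·(0) - 5·(1)) = 3·(15) - (0)·(0) + (1)·(-5) = 40.
  So p(λ) = λ³ - 11λ² + 38λ - 40.
Step 2 — look for an integer root (rational root theorem: any rational root is an integer divisor of 40). Testing λ = 2:
  p(2) = 8 - 44 + 76 - 40 = 0  ✓
  Dividing out (λ - 2): p(λ) = (λ - 2)(λ² - 9λ + 20).
Step 3 — remaining eigenvalues from the quadratic λ² - 9λ + 20 = 0:
  Δ = 9² - 4·20 = 81 - 80 = 1,  λ = (9 ± √1)/2 = (9 ± 1)/2 = 5 or 4.
  Sorted: λ_1 = 5,  λ_2 = 4,  λ_3 = 2  (check: sum = 11 = tr ✓).

Step 4 — unit eigenvector for λ_1 = 5: v spans the null space of (Sigma - λ_1 I), whose rows are
  r_1 = (-2, 0, 1),  r_2 = (0, 0, 0),  r_3 = (1, 0, -2).
  v is orthogonal to every row, so take v ∝ r_1 × r_3 = ((0)·(-2) - (1)·(0), (1)·(1) - (-2)·(-2), (-2)·(0) - (0)·(1)) = (0, -3, 0).
  Rescale (divide by 3; multiply by -1 so the first nonzero entry is positive): u = (0, 1, 0).
  ||u|| = √((0)² + (1)² + (0)²) = √(1) = 1,  v_1 = u/||u|| ≈ (0, 1, 0) (||v_1|| = 1).

λ_1 = 5,  λ_2 = 4,  λ_3 = 2;  v_1 ≈ (0, 1, 0)


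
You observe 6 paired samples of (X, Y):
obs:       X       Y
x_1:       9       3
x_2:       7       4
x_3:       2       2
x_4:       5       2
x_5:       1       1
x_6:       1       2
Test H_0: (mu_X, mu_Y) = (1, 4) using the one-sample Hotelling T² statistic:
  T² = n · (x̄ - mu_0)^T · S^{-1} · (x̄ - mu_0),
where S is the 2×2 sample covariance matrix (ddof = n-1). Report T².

Step 1 — sample mean vector:
  mean(X) = (9 + 7 + 2 + 5 + 1 + 1) / 6 = 25/6 = 4.1667
  mean(Y) = (3 + 4 + 2 + 2 + 1 + 2) / 6 = 14/6 = 2.3333
  x̄ = (4.1667, 2.3333),  deviation x̄ - mu_0 = (4.1667, 2.3333) - (1, 4) = (3.1667, -1.6667).

Step 2 — sample covariance matrix, S[i,j] = (1/(n-1)) · Σ_k (x_{k,i} - mean_i) · (x_{k,j} - mean_j), divisor n-1 = 5:
  S[X,X] = ((4.8333)·(4.8333) + (2.8333)·(2.8333) + (-2.1667)·(-2.1667) + (0.8333)·(0.8333) + (-3.1667)·(-3.1667) + (-3.1667)·(-3.1667)) / 5 = 56.8333/5 = 11.3667
  S[X,Y] = ((4.8333)·(0.6667) + (2.8333)·(1.6667) + (-2.1667)·(-0.3333) + (0.8333)·(-0.3333) + (-3.1667)·(-1.3333) + (-3.1667)·(-0.3333)) / 5 = 13.6667/5 = 2.7333
  S[Y,Y] = ((0.6667)·(0.6667) + (1.6667)·(1.6667) + (-0.3333)·(-0.3333) + (-0.3333)·(-0.3333) + (-1.3333)·(-1.3333) + (-0.3333)·(-0.3333)) / 5 = 5.3333/5 = 1.0667
  S = [[11.3667, 2.7333],
 [2.7333, 1.0667]].

Step 3 — invert S. det(S) = 11.3667·1.0667 - (2.7333)² = 4.6533.
  S^{-1} = (1/det) · [[d, -b], [-b, a]] = [[0.2292, -0.5874],
 [-0.5874, 2.4427]].

Step 4 — quadratic form (x̄ - mu_0)^T · S^{-1} · (x̄ - mu_0):
  S^{-1} · (x̄ - mu_0) = (1.7049, -5.9312),
  (x̄ - mu_0)^T · [...] = (3.1667)·(1.7049) + (-1.6667)·(-5.9312) = 15.2841.

Step 5 — scale by n: T² = 6 · 15.2841 = 91.7049.

T² ≈ 91.7049


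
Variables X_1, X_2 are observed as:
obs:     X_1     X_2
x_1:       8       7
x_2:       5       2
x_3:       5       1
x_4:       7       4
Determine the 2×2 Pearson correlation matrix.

Step 1 — column means:
  mean(X_1) = (8 + 5 + 5 + 7) / 4 = 25/4 = 6.25
  mean(X_2) = (7 + 2 + 1 + 4) / 4 = 14/4 = 3.5

Step 2 — sample variances and covariances s[i,j] = (1/(n-1)) · Σ_k (x_{k,i} - mean_i) · (x_{k,j} - mean_j), with n-1 = 3:
  s[X_1,X_1] = ((1.75)·(1.75) + (-1.25)·(-1.25) + (-1.25)·(-1.25) + (0.75)·(0.75)) / 3 = 6.75/3 = 2.25
  s[X_1,X_2] = ((1.75)·(3.5) + (-1.25)·(-1.5) + (-1.25)·(-2.5) + (0.75)·(0.5)) / 3 = 11.5/3 = 3.8333
  s[X_2,X_2] = ((3.5)·(3.5) + (-1.5)·(-1.5) + (-2.5)·(-2.5) + (0.5)·(0.5)) / 3 = 21/3 = 7
  Sample standard deviations s_i = √(s[i,i]):
  s(X_1) = √(2.25) = 1.5
  s(X_2) = √(7) = 2.6458

Step 3 — r_{ij} = s_{ij} / (s_i · s_j):
  r[X_1,X_1] = 1 (diagonal).
  r[X_1,X_2] = 3.8333 / (1.5 · 2.6458) = 3.8333 / 3.9686 = 0.9659
  r[X_2,X_2] = 1 (diagonal).

R is symmetric with unit diagonal. Assembling:

R = [[1, 0.9659],
 [0.9659, 1]]


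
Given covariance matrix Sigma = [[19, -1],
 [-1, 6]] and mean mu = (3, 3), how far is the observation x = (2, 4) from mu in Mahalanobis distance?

Step 1 — centre the observation: (x - mu) = (-1, 1).

Step 2 — invert Sigma. det(Sigma) = 19·6 - (-1)² = 113.
  Sigma^{-1} = (1/det) · [[d, -b], [-b, a]] = [[0.0531, 0.0088],
 [0.0088, 0.1681]].

Step 3 — form the quadratic (x - mu)^T · Sigma^{-1} · (x - mu):
  Sigma^{-1} · (x - mu) = (-0.0442, 0.1593).
  (x - mu)^T · [Sigma^{-1} · (x - mu)] = (-1)·(-0.0442) + (1)·(0.1593) = 0.2035.

Step 4 — take square root: d = √(0.2035) ≈ 0.4512.

d(x, mu) = √(0.2035) ≈ 0.4512


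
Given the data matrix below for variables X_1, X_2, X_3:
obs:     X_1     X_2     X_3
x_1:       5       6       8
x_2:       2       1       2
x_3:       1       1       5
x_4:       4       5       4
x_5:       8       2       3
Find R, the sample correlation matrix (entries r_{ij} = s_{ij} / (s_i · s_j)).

Step 1 — column means:
  mean(X_1) = (5 + 2 + 1 + 4 + 8) / 5 = 20/5 = 4
  mean(X_2) = (6 + 1 + 1 + 5 + 2) / 5 = 15/5 = 3
  mean(X_3) = (8 + 2 + 5 + 4 + 3) / 5 = 22/5 = 4.4

Step 2 — sample variances and covariances s[i,j] = (1/(n-1)) · Σ_k (x_{k,i} - mean_i) · (x_{k,j} - mean_j), with n-1 = 4:
  s[X_1,X_1] = ((1)·(1) + (-2)·(-2) + (-3)·(-3) + (0)·(0) + (4)·(4)) / 4 = 30/4 = 7.5
  s[X_1,X_2] = ((1)·(3) + (-2)·(-2) + (-3)·(-2) + (0)·(2) + (4)·(-1)) / 4 = 9/4 = 2.25
  s[X_1,X_3] = ((1)·(3.6) + (-2)·(-2.4) + (-3)·(0.6) + (0)·(-0.4) + (4)·(-1.4)) / 4 = 1/4 = 0.25
  s[X_2,X_2] = ((3)·(3) + (-2)·(-2) + (-2)·(-2) + (2)·(2) + (-1)·(-1)) / 4 = 22/4 = 5.5
  s[X_2,X_3] = ((3)·(3.6) + (-2)·(-2.4) + (-2)·(0.6) + (2)·(-0.4) + (-1)·(-1.4)) / 4 = 15/4 = 3.75
  s[X_3,X_3] = ((3.6)·(3.6) + (-2.4)·(-2.4) + (0.6)·(0.6) + (-0.4)·(-0.4) + (-1.4)·(-1.4)) / 4 = 21.2/4 = 5.3
  Sample standard deviations s_i = √(s[i,i]):
  s(X_1) = √(7.5) = 2.7386
  s(X_2) = √(5.5) = 2.3452
  s(X_3) = √(5.3) = 2.3022

Step 3 — r_{ij} = s_{ij} / (s_i · s_j):
  r[X_1,X_1] = 1 (diagonal).
  r[X_1,X_2] = 2.25 / (2.7386 · 2.3452) = 2.25 / 6.4226 = 0.3503
  r[X_1,X_3] = 0.25 / (2.7386 · 2.3022) = 0.25 / 6.3048 = 0.0397
  r[X_2,X_2] = 1 (diagonal).
  r[X_2,X_3] = 3.75 / (2.3452 · 2.3022) = 3.75 / 5.3991 = 0.6946
  r[X_3,X_3] = 1 (diagonal).

R is symmetric with unit diagonal. Assembling:

R = [[1, 0.3503, 0.0397],
 [0.3503, 1, 0.6946],
 [0.0397, 0.6946, 1]]


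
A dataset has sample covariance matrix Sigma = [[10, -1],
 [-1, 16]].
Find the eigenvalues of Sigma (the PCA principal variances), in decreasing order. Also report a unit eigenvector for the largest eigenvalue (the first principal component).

Step 1 — characteristic polynomial of 2×2 Sigma:
  det(Sigma - λI) = λ² - trace · λ + det = 0.
  trace = 10 + 16 = 26, det = 10·16 - (-1)² = 159.
Step 2 — discriminant:
  Δ = trace² - 4·det = 676 - 636 = 40.
Step 3 — eigenvalues:
  λ = (trace ± √Δ)/2 = (26 ± 6.3246)/2,
  λ_1 = 16.1623,  λ_2 = 9.8377.

Step 4 — unit eigenvector for λ_1: solve (Sigma - λ_1 I)v = 0. First row:
  (10 - 16.1623)·v_x + (-1)·v_y = 0, i.e. (-6.1623)·v_x + (-1)·v_y = 0,
  so v ∝ (b, λ_1 - a) = (-1, 6.1623); multiply by -1 so the first entry is positive: u = (1, -6.1623).
  ||u|| = √((1)² + (-6.1623)²) = √(38.9737) ≈ 6.2429,
  v_1 = u/||u|| ≈ (0.1602, -0.9871) (||v_1|| = 1).

λ_1 = 16.1623,  λ_2 = 9.8377;  v_1 ≈ (0.1602, -0.9871)


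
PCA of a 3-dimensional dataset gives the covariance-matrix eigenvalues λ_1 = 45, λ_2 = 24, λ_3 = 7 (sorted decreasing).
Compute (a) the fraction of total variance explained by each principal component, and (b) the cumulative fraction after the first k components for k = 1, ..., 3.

Step 1 — total variance = trace(Sigma) = Σ λ_i = 45 + 24 + 7 = 76.

Step 2 — fraction explained by component i = λ_i / Σ λ:
  PC1: 45/76 = 0.5921
  PC2: 24/76 = 0.3158
  PC3: 7/76 = 0.0921

Step 3 — cumulative fraction after k components = (λ_1 + ... + λ_k) / Σ λ:
  k = 1: 45/76 = 0.5921
  k = 2: (45 + 24)/76 = 69/76 = 0.9079
  k = 3: (45 + 24 + 7)/76 = 76/76 = 1

Summary (fraction, with percent):

explained: PC1 0.5921 (59.21%), PC2 0.3158 (31.58%), PC3 0.0921 (9.21%);  cumulative: 0.5921, 0.9079, 1


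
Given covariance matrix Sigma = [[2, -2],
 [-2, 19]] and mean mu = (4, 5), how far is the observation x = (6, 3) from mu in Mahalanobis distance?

Step 1 — centre the observation: (x - mu) = (2, -2).

Step 2 — invert Sigma. det(Sigma) = 2·19 - (-2)² = 34.
  Sigma^{-1} = (1/det) · [[d, -b], [-b, a]] = [[0.5588, 0.0588],
 [0.0588, 0.0588]].

Step 3 — form the quadratic (x - mu)^T · Sigma^{-1} · (x - mu):
  Sigma^{-1} · (x - mu) = (1, 0).
  (x - mu)^T · [Sigma^{-1} · (x - mu)] = (2)·(1) + (-2)·(0) = 2.

Step 4 — take square root: d = √(2) ≈ 1.4142.

d(x, mu) = √(2) ≈ 1.4142


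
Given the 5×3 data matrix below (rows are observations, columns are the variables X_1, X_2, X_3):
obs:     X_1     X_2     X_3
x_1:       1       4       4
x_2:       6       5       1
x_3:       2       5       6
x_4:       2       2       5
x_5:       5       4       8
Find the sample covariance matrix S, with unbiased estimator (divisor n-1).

Step 1 — column means:
  mean(X_1) = (1 + 6 + 2 + 2 + 5) / 5 = 16/5 = 3.2
  mean(X_2) = (4 + 5 + 5 + 2 + 4) / 5 = 20/5 = 4
  mean(X_3) = (4 + 1 + 6 + 5 + 8) / 5 = 24/5 = 4.8

Step 2 — sample covariance S[i,j] = (1/(n-1)) · Σ_k (x_{k,i} - mean_i) · (x_{k,j} - mean_j), with n-1 = 4.
  S[X_1,X_1] = ((-2.2)·(-2.2) + (2.8)·(2.8) + (-1.2)·(-1.2) + (-1.2)·(-1.2) + (1.8)·(1.8)) / 4 = 18.8/4 = 4.7
  S[X_1,X_2] = ((-2.2)·(0) + (2.8)·(1) + (-1.2)·(1) + (-1.2)·(-2) + (1.8)·(0)) / 4 = 4/4 = 1
  S[X_1,X_3] = ((-2.2)·(-0.8) + (2.8)·(-3.8) + (-1.2)·(1.2) + (-1.2)·(0.2) + (1.8)·(3.2)) / 4 = -4.8/4 = -1.2
  S[X_2,X_2] = ((0)·(0) + (1)·(1) + (1)·(1) + (-2)·(-2) + (0)·(0)) / 4 = 6/4 = 1.5
  S[X_2,X_3] = ((0)·(-0.8) + (1)·(-3.8) + (1)·(1.2) + (-2)·(0.2) + (0)·(3.2)) / 4 = -3/4 = -0.75
  S[X_3,X_3] = ((-0.8)·(-0.8) + (-3.8)·(-3.8) + (1.2)·(1.2) + (0.2)·(0.2) + (3.2)·(3.2)) / 4 = 26.8/4 = 6.7

S is symmetric (S[j,i] = S[i,j]). Assembling:

S = [[4.7, 1, -1.2],
 [1, 1.5, -0.75],
 [-1.2, -0.75, 6.7]]


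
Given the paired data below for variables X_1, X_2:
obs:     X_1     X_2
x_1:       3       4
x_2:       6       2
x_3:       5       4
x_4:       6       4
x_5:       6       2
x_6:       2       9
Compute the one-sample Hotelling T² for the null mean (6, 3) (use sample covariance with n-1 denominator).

Step 1 — sample mean vector:
  mean(X_1) = (3 + 6 + 5 + 6 + 6 + 2) / 6 = 28/6 = 4.6667
  mean(X_2) = (4 + 2 + 4 + 4 + 2 + 9) / 6 = 25/6 = 4.1667
  x̄ = (4.6667, 4.1667),  deviation x̄ - mu_0 = (4.6667, 4.1667) - (6, 3) = (-1.3333, 1.1667).

Step 2 — sample covariance matrix, S[i,j] = (1/(n-1)) · Σ_k (x_{k,i} - mean_i) · (x_{k,j} - mean_j), divisor n-1 = 5:
  S[X_1,X_1] = ((-1.6667)·(-1.6667) + (1.3333)·(1.3333) + (0.3333)·(0.3333) + (1.3333)·(1.3333) + (1.3333)·(1.3333) + (-2.6667)·(-2.6667)) / 5 = 15.3333/5 = 3.0667
  S[X_1,X_2] = ((-1.6667)·(-0.1667) + (1.3333)·(-2.1667) + (0.3333)·(-0.1667) + (1.3333)·(-0.1667) + (1.3333)·(-2.1667) + (-2.6667)·(4.8333)) / 5 = -18.6667/5 = -3.7333
  S[X_2,X_2] = ((-0.1667)·(-0.1667) + (-2.1667)·(-2.1667) + (-0.1667)·(-0.1667) + (-0.1667)·(-0.1667) + (-2.1667)·(-2.1667) + (4.8333)·(4.8333)) / 5 = 32.8333/5 = 6.5667
  S = [[3.0667, -3.7333],
 [-3.7333, 6.5667]].

Step 3 — invert S. det(S) = 3.0667·6.5667 - (-3.7333)² = 6.2.
  S^{-1} = (1/det) · [[d, -b], [-b, a]] = [[1.0591, 0.6022],
 [0.6022, 0.4946]].

Step 4 — quadratic form (x̄ - mu_0)^T · S^{-1} · (x̄ - mu_0):
  S^{-1} · (x̄ - mu_0) = (-0.7097, -0.2258),
  (x̄ - mu_0)^T · [...] = (-1.3333)·(-0.7097) + (1.1667)·(-0.2258) = 0.6828.

Step 5 — scale by n: T² = 6 · 0.6828 = 4.0968.

T² ≈ 4.0968


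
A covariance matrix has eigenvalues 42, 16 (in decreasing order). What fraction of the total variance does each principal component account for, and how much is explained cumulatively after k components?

Step 1 — total variance = trace(Sigma) = Σ λ_i = 42 + 16 = 58.

Step 2 — fraction explained by component i = λ_i / Σ λ:
  PC1: 42/58 = 0.7241
  PC2: 16/58 = 0.2759

Step 3 — cumulative fraction after k components = (λ_1 + ... + λ_k) / Σ λ:
  k = 1: 42/58 = 0.7241
  k = 2: (42 + 16)/58 = 58/58 = 1

Summary (fraction, with percent):

explained: PC1 0.7241 (72.41%), PC2 0.2759 (27.59%);  cumulative: 0.7241, 1


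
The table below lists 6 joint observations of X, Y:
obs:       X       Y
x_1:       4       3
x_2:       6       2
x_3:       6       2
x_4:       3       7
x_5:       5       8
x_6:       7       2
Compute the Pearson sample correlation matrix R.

Step 1 — column means:
  mean(X) = (4 + 6 + 6 + 3 + 5 + 7) / 6 = 31/6 = 5.1667
  mean(Y) = (3 + 2 + 2 + 7 + 8 + 2) / 6 = 24/6 = 4

Step 2 — sample variances and covariances s[i,j] = (1/(n-1)) · Σ_k (x_{k,i} - mean_i) · (x_{k,j} - mean_j), with n-1 = 5:
  s[X,X] = ((-1.1667)·(-1.1667) + (0.8333)·(0.8333) + (0.8333)·(0.8333) + (-2.1667)·(-2.1667) + (-0.1667)·(-0.1667) + (1.8333)·(1.8333)) / 5 = 10.8333/5 = 2.1667
  s[X,Y] = ((-1.1667)·(-1) + (0.8333)·(-2) + (0.8333)·(-2) + (-2.1667)·(3) + (-0.1667)·(4) + (1.8333)·(-2)) / 5 = -13/5 = -2.6
  s[Y,Y] = ((-1)·(-1) + (-2)·(-2) + (-2)·(-2) + (3)·(3) + (4)·(4) + (-2)·(-2)) / 5 = 38/5 = 7.6
  Sample standard deviations s_i = √(s[i,i]):
  s(X) = √(2.1667) = 1.472
  s(Y) = √(7.6) = 2.7568

Step 3 — r_{ij} = s_{ij} / (s_i · s_j):
  r[X,X] = 1 (diagonal).
  r[X,Y] = -2.6 / (1.472 · 2.7568) = -2.6 / 4.0579 = -0.6407
  r[Y,Y] = 1 (diagonal).

R is symmetric with unit diagonal. Assembling:

R = [[1, -0.6407],
 [-0.6407, 1]]


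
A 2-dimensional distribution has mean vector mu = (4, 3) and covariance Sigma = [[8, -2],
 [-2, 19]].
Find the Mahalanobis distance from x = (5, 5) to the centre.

Step 1 — centre the observation: (x - mu) = (1, 2).

Step 2 — invert Sigma. det(Sigma) = 8·19 - (-2)² = 148.
  Sigma^{-1} = (1/det) · [[d, -b], [-b, a]] = [[0.1284, 0.0135],
 [0.0135, 0.0541]].

Step 3 — form the quadratic (x - mu)^T · Sigma^{-1} · (x - mu):
  Sigma^{-1} · (x - mu) = (0.1554, 0.1216).
  (x - mu)^T · [Sigma^{-1} · (x - mu)] = (1)·(0.1554) + (2)·(0.1216) = 0.3986.

Step 4 — take square root: d = √(0.3986) ≈ 0.6314.

d(x, mu) = √(0.3986) ≈ 0.6314


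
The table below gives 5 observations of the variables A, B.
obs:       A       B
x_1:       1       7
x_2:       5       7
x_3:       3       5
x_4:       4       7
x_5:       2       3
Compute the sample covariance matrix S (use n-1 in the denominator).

Step 1 — column means:
  mean(A) = (1 + 5 + 3 + 4 + 2) / 5 = 15/5 = 3
  mean(B) = (7 + 7 + 5 + 7 + 3) / 5 = 29/5 = 5.8

Step 2 — sample covariance S[i,j] = (1/(n-1)) · Σ_k (x_{k,i} - mean_i) · (x_{k,j} - mean_j), with n-1 = 4.
  S[A,A] = ((-2)·(-2) + (2)·(2) + (0)·(0) + (1)·(1) + (-1)·(-1)) / 4 = 10/4 = 2.5
  S[A,B] = ((-2)·(1.2) + (2)·(1.2) + (0)·(-0.8) + (1)·(1.2) + (-1)·(-2.8)) / 4 = 4/4 = 1
  S[B,B] = ((1.2)·(1.2) + (1.2)·(1.2) + (-0.8)·(-0.8) + (1.2)·(1.2) + (-2.8)·(-2.8)) / 4 = 12.8/4 = 3.2

S is symmetric (S[j,i] = S[i,j]). Assembling:

S = [[2.5, 1],
 [1, 3.2]]


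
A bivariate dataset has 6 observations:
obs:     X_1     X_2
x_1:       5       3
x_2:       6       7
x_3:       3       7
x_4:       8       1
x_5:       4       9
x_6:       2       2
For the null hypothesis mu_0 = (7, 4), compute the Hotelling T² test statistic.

Step 1 — sample mean vector:
  mean(X_1) = (5 + 6 + 3 + 8 + 4 + 2) / 6 = 28/6 = 4.6667
  mean(X_2) = (3 + 7 + 7 + 1 + 9 + 2) / 6 = 29/6 = 4.8333
  x̄ = (4.6667, 4.8333),  deviation x̄ - mu_0 = (4.6667, 4.8333) - (7, 4) = (-2.3333, 0.8333).

Step 2 — sample covariance matrix, S[i,j] = (1/(n-1)) · Σ_k (x_{k,i} - mean_i) · (x_{k,j} - mean_j), divisor n-1 = 5:
  S[X_1,X_1] = ((0.3333)·(0.3333) + (1.3333)·(1.3333) + (-1.6667)·(-1.6667) + (3.3333)·(3.3333) + (-0.6667)·(-0.6667) + (-2.6667)·(-2.6667)) / 5 = 23.3333/5 = 4.6667
  S[X_1,X_2] = ((0.3333)·(-1.8333) + (1.3333)·(2.1667) + (-1.6667)·(2.1667) + (3.3333)·(-3.8333) + (-0.6667)·(4.1667) + (-2.6667)·(-2.8333)) / 5 = -9.3333/5 = -1.8667
  S[X_2,X_2] = ((-1.8333)·(-1.8333) + (2.1667)·(2.1667) + (2.1667)·(2.1667) + (-3.8333)·(-3.8333) + (4.1667)·(4.1667) + (-2.8333)·(-2.8333)) / 5 = 52.8333/5 = 10.5667
  S = [[4.6667, -1.8667],
 [-1.8667, 10.5667]].

Step 3 — invert S. det(S) = 4.6667·10.5667 - (-1.8667)² = 45.8267.
  S^{-1} = (1/det) · [[d, -b], [-b, a]] = [[0.2306, 0.0407],
 [0.0407, 0.1018]].

Step 4 — quadratic form (x̄ - mu_0)^T · S^{-1} · (x̄ - mu_0):
  S^{-1} · (x̄ - mu_0) = (-0.5041, -0.0102),
  (x̄ - mu_0)^T · [...] = (-2.3333)·(-0.5041) + (0.8333)·(-0.0102) = 1.1677.

Step 5 — scale by n: T² = 6 · 1.1677 = 7.0061.

T² ≈ 7.0061


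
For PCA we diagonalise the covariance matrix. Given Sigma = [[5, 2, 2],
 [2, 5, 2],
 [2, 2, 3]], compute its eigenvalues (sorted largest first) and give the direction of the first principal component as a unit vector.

Step 1 — characteristic polynomial p(λ) = det(λI - Sigma) = λ³ - tr·λ² + c_1·λ - det, where tr = trace, c_1 = sum of the principal 2×2 minors, det = det(Sigma):
  tr = 5 + 5 + 3 = 13,
  c_1 = (5·5 - (2)²) + (5·3 - (2)²) + (5·3 - (2)²) = 21 + 11 + 11 = 43,
  det = 5·(5·3 - (2)²) - (2)·((2)·3 - (2)·(2)) + (2)·((2)·(2) - 5·(2)) = 5·(11) - (2)·(2) + (2)·(-6) = 39.
  So p(λ) = λ³ - 13λ² + 43λ - 39.
Step 2 — look for an integer root (rational root theorem: any rational root is an integer divisor of 39). Testing λ = 3:
  p(3) = 27 - 117 + 129 - 39 = 0  ✓
  Dividing out (λ - 3): p(λ) = (λ - 3)(λ² - 10λ + 13).
Step 3 — remaining eigenvalues from the quadratic λ² - 10λ + 13 = 0:
  Δ = 10² - 4·13 = 100 - 52 = 48,  λ = (10 ± √48)/2 = (10 ± 6.9282)/2 ≈ 8.4641 or 1.5359.
  Sorted: λ_1 = 8.4641,  λ_2 = 3,  λ_3 = 1.5359  (check: sum = 13 = tr ✓).

Step 4 — unit eigenvector for λ_1 ≈ 8.4641: v spans the null space of (Sigma - λ_1 I), whose rows are
  r_1 = (-3.4641, 2, 2),  r_2 = (2, -3.4641, 2),  r_3 = (2, 2, -5.4641).
  v is orthogonal to every row, so take v ∝ r_1 × r_2 = ((2)·(2) - (2)·(-3.4641), (2)·(2) - (-3.4641)·(2), (-3.4641)·(-3.4641) - (2)·(2)) ≈ (10.9282, 10.9282, 8).
  Let u = (10.9282, 10.9282, 8).
  ||u|| = √((10.9282)² + (10.9282)² + (8)²) = √(302.8513) ≈ 17.4026,  v_1 = u/||u|| ≈ (0.628, 0.628, 0.4597) (||v_1|| = 1).

λ_1 = 8.4641,  λ_2 = 3,  λ_3 = 1.5359;  v_1 ≈ (0.628, 0.628, 0.4597)


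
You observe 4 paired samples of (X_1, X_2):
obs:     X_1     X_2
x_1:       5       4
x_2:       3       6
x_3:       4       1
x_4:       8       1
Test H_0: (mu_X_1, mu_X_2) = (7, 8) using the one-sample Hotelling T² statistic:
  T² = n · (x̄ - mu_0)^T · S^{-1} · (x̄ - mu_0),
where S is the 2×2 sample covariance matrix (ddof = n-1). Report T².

Step 1 — sample mean vector:
  mean(X_1) = (5 + 3 + 4 + 8) / 4 = 20/4 = 5
  mean(X_2) = (4 + 6 + 1 + 1) / 4 = 12/4 = 3
  x̄ = (5, 3),  deviation x̄ - mu_0 = (5, 3) - (7, 8) = (-2, -5).

Step 2 — sample covariance matrix, S[i,j] = (1/(n-1)) · Σ_k (x_{k,i} - mean_i) · (x_{k,j} - mean_j), divisor n-1 = 3:
  S[X_1,X_1] = ((0)·(0) + (-2)·(-2) + (-1)·(-1) + (3)·(3)) / 3 = 14/3 = 4.6667
  S[X_1,X_2] = ((0)·(1) + (-2)·(3) + (-1)·(-2) + (3)·(-2)) / 3 = -10/3 = -3.3333
  S[X_2,X_2] = ((1)·(1) + (3)·(3) + (-2)·(-2) + (-2)·(-2)) / 3 = 18/3 = 6
  S = [[4.6667, -3.3333],
 [-3.3333, 6]].

Step 3 — invert S. det(S) = 4.6667·6 - (-3.3333)² = 16.8889.
  S^{-1} = (1/det) · [[d, -b], [-b, a]] = [[0.3553, 0.1974],
 [0.1974, 0.2763]].

Step 4 — quadratic form (x̄ - mu_0)^T · S^{-1} · (x̄ - mu_0):
  S^{-1} · (x̄ - mu_0) = (-1.6974, -1.7763),
  (x̄ - mu_0)^T · [...] = (-2)·(-1.6974) + (-5)·(-1.7763) = 12.2763.

Step 5 — scale by n: T² = 4 · 12.2763 = 49.1053.

T² ≈ 49.1053


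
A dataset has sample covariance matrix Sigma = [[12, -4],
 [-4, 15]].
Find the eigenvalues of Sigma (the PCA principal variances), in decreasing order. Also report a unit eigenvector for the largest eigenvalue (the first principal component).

Step 1 — characteristic polynomial of 2×2 Sigma:
  det(Sigma - λI) = λ² - trace · λ + det = 0.
  trace = 12 + 15 = 27, det = 12·15 - (-4)² = 164.
Step 2 — discriminant:
  Δ = trace² - 4·det = 729 - 656 = 73.
Step 3 — eigenvalues:
  λ = (trace ± √Δ)/2 = (27 ± 8.544)/2,
  λ_1 = 17.772,  λ_2 = 9.228.

Step 4 — unit eigenvector for λ_1: solve (Sigma - λ_1 I)v = 0. First row:
  (12 - 17.772)·v_x + (-4)·v_y = 0, i.e. (-5.772)·v_x + (-4)·v_y = 0,
  so v ∝ (b, λ_1 - a) = (-4, 5.772); multiply by -1 so the first entry is positive: u = (4, -5.772).
  ||u|| = √((4)² + (-5.772)²) = √(49.316) ≈ 7.0225,
  v_1 = u/||u|| ≈ (0.5696, -0.8219) (||v_1|| = 1).

λ_1 = 17.772,  λ_2 = 9.228;  v_1 ≈ (0.5696, -0.8219)


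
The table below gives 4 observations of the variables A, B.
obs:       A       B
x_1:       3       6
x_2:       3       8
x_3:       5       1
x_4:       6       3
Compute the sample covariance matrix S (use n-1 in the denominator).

Step 1 — column means:
  mean(A) = (3 + 3 + 5 + 6) / 4 = 17/4 = 4.25
  mean(B) = (6 + 8 + 1 + 3) / 4 = 18/4 = 4.5

Step 2 — sample covariance S[i,j] = (1/(n-1)) · Σ_k (x_{k,i} - mean_i) · (x_{k,j} - mean_j), with n-1 = 3.
  S[A,A] = ((-1.25)·(-1.25) + (-1.25)·(-1.25) + (0.75)·(0.75) + (1.75)·(1.75)) / 3 = 6.75/3 = 2.25
  S[A,B] = ((-1.25)·(1.5) + (-1.25)·(3.5) + (0.75)·(-3.5) + (1.75)·(-1.5)) / 3 = -11.5/3 = -3.8333
  S[B,B] = ((1.5)·(1.5) + (3.5)·(3.5) + (-3.5)·(-3.5) + (-1.5)·(-1.5)) / 3 = 29/3 = 9.6667

S is symmetric (S[j,i] = S[i,j]). Assembling:

S = [[2.25, -3.8333],
 [-3.8333, 9.6667]]


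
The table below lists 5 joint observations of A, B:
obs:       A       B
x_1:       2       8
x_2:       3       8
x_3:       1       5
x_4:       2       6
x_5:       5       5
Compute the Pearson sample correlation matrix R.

Step 1 — column means:
  mean(A) = (2 + 3 + 1 + 2 + 5) / 5 = 13/5 = 2.6
  mean(B) = (8 + 8 + 5 + 6 + 5) / 5 = 32/5 = 6.4

Step 2 — sample variances and covariances s[i,j] = (1/(n-1)) · Σ_k (x_{k,i} - mean_i) · (x_{k,j} - mean_j), with n-1 = 4:
  s[A,A] = ((-0.6)·(-0.6) + (0.4)·(0.4) + (-1.6)·(-1.6) + (-0.6)·(-0.6) + (2.4)·(2.4)) / 4 = 9.2/4 = 2.3
  s[A,B] = ((-0.6)·(1.6) + (0.4)·(1.6) + (-1.6)·(-1.4) + (-0.6)·(-0.4) + (2.4)·(-1.4)) / 4 = -1.2/4 = -0.3
  s[B,B] = ((1.6)·(1.6) + (1.6)·(1.6) + (-1.4)·(-1.4) + (-0.4)·(-0.4) + (-1.4)·(-1.4)) / 4 = 9.2/4 = 2.3
  Sample standard deviations s_i = √(s[i,i]):
  s(A) = √(2.3) = 1.5166
  s(B) = √(2.3) = 1.5166

Step 3 — r_{ij} = s_{ij} / (s_i · s_j):
  r[A,A] = 1 (diagonal).
  r[A,B] = -0.3 / (1.5166 · 1.5166) = -0.3 / 2.3 = -0.1304
  r[B,B] = 1 (diagonal).

R is symmetric with unit diagonal. Assembling:

R = [[1, -0.1304],
 [-0.1304, 1]]


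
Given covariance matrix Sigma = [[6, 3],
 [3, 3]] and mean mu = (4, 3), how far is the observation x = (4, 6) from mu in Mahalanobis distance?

Step 1 — centre the observation: (x - mu) = (0, 3).

Step 2 — invert Sigma. det(Sigma) = 6·3 - (3)² = 9.
  Sigma^{-1} = (1/det) · [[d, -b], [-b, a]] = [[0.3333, -0.3333],
 [-0.3333, 0.6667]].

Step 3 — form the quadratic (x - mu)^T · Sigma^{-1} · (x - mu):
  Sigma^{-1} · (x - mu) = (-1, 2).
  (x - mu)^T · [Sigma^{-1} · (x - mu)] = (0)·(-1) + (3)·(2) = 6.

Step 4 — take square root: d = √(6) ≈ 2.4495.

d(x, mu) = √(6) ≈ 2.4495


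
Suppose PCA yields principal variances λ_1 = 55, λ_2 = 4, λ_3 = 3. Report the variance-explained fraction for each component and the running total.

Step 1 — total variance = trace(Sigma) = Σ λ_i = 55 + 4 + 3 = 62.

Step 2 — fraction explained by component i = λ_i / Σ λ:
  PC1: 55/62 = 0.8871
  PC2: 4/62 = 0.0645
  PC3: 3/62 = 0.0484

Step 3 — cumulative fraction after k components = (λ_1 + ... + λ_k) / Σ λ:
  k = 1: 55/62 = 0.8871
  k = 2: (55 + 4)/62 = 59/62 = 0.9516
  k = 3: (55 + 4 + 3)/62 = 62/62 = 1

Summary (fraction, with percent):

explained: PC1 0.8871 (88.71%), PC2 0.0645 (6.45%), PC3 0.0484 (4.84%);  cumulative: 0.8871, 0.9516, 1


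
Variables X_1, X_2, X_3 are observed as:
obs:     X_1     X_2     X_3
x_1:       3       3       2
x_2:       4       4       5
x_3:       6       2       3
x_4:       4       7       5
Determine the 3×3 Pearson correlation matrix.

Step 1 — column means:
  mean(X_1) = (3 + 4 + 6 + 4) / 4 = 17/4 = 4.25
  mean(X_2) = (3 + 4 + 2 + 7) / 4 = 16/4 = 4
  mean(X_3) = (2 + 5 + 3 + 5) / 4 = 15/4 = 3.75

Step 2 — sample variances and covariances s[i,j] = (1/(n-1)) · Σ_k (x_{k,i} - mean_i) · (x_{k,j} - mean_j), with n-1 = 3:
  s[X_1,X_1] = ((-1.25)·(-1.25) + (-0.25)·(-0.25) + (1.75)·(1.75) + (-0.25)·(-0.25)) / 3 = 4.75/3 = 1.5833
  s[X_1,X_2] = ((-1.25)·(-1) + (-0.25)·(0) + (1.75)·(-2) + (-0.25)·(3)) / 3 = -3/3 = -1
  s[X_1,X_3] = ((-1.25)·(-1.75) + (-0.25)·(1.25) + (1.75)·(-0.75) + (-0.25)·(1.25)) / 3 = 0.25/3 = 0.0833
  s[X_2,X_2] = ((-1)·(-1) + (0)·(0) + (-2)·(-2) + (3)·(3)) / 3 = 14/3 = 4.6667
  s[X_2,X_3] = ((-1)·(-1.75) + (0)·(1.25) + (-2)·(-0.75) + (3)·(1.25)) / 3 = 7/3 = 2.3333
  s[X_3,X_3] = ((-1.75)·(-1.75) + (1.25)·(1.25) + (-0.75)·(-0.75) + (1.25)·(1.25)) / 3 = 6.75/3 = 2.25
  Sample standard deviations s_i = √(s[i,i]):
  s(X_1) = √(1.5833) = 1.2583
  s(X_2) = √(4.6667) = 2.1602
  s(X_3) = √(2.25) = 1.5

Step 3 — r_{ij} = s_{ij} / (s_i · s_j):
  r[X_1,X_1] = 1 (diagonal).
  r[X_1,X_2] = -1 / (1.2583 · 2.1602) = -1 / 2.7183 = -0.3679
  r[X_1,X_3] = 0.0833 / (1.2583 · 1.5) = 0.0833 / 1.8875 = 0.0442
  r[X_2,X_2] = 1 (diagonal).
  r[X_2,X_3] = 2.3333 / (2.1602 · 1.5) = 2.3333 / 3.2404 = 0.7201
  r[X_3,X_3] = 1 (diagonal).

R is symmetric with unit diagonal. Assembling:

R = [[1, -0.3679, 0.0442],
 [-0.3679, 1, 0.7201],
 [0.0442, 0.7201, 1]]


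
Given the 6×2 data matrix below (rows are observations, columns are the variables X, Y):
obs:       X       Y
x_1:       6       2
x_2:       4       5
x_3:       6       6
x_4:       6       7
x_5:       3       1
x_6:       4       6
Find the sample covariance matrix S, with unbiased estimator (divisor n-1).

Step 1 — column means:
  mean(X) = (6 + 4 + 6 + 6 + 3 + 4) / 6 = 29/6 = 4.8333
  mean(Y) = (2 + 5 + 6 + 7 + 1 + 6) / 6 = 27/6 = 4.5

Step 2 — sample covariance S[i,j] = (1/(n-1)) · Σ_k (x_{k,i} - mean_i) · (x_{k,j} - mean_j), with n-1 = 5.
  S[X,X] = ((1.1667)·(1.1667) + (-0.8333)·(-0.8333) + (1.1667)·(1.1667) + (1.1667)·(1.1667) + (-1.8333)·(-1.8333) + (-0.8333)·(-0.8333)) / 5 = 8.8333/5 = 1.7667
  S[X,Y] = ((1.1667)·(-2.5) + (-0.8333)·(0.5) + (1.1667)·(1.5) + (1.1667)·(2.5) + (-1.8333)·(-3.5) + (-0.8333)·(1.5)) / 5 = 6.5/5 = 1.3
  S[Y,Y] = ((-2.5)·(-2.5) + (0.5)·(0.5) + (1.5)·(1.5) + (2.5)·(2.5) + (-3.5)·(-3.5) + (1.5)·(1.5)) / 5 = 29.5/5 = 5.9

S is symmetric (S[j,i] = S[i,j]). Assembling:

S = [[1.7667, 1.3],
 [1.3, 5.9]]
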